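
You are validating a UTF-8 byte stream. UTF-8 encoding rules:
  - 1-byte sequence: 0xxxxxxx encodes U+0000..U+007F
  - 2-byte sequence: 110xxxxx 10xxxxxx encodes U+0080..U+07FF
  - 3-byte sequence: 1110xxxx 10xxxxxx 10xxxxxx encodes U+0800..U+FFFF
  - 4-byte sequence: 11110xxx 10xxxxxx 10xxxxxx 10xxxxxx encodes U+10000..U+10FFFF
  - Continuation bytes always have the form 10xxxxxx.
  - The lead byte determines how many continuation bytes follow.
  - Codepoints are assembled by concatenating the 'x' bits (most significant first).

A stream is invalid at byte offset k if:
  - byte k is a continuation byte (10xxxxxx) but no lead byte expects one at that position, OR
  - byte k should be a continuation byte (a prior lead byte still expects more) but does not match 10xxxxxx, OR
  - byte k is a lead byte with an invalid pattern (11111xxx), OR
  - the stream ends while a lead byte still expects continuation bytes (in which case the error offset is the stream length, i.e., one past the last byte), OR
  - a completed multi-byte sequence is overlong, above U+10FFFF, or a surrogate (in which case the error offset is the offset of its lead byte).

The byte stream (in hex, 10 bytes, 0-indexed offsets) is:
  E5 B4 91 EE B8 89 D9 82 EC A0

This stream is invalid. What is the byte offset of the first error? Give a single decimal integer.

Answer: 10

Derivation:
Byte[0]=E5: 3-byte lead, need 2 cont bytes. acc=0x5
Byte[1]=B4: continuation. acc=(acc<<6)|0x34=0x174
Byte[2]=91: continuation. acc=(acc<<6)|0x11=0x5D11
Completed: cp=U+5D11 (starts at byte 0)
Byte[3]=EE: 3-byte lead, need 2 cont bytes. acc=0xE
Byte[4]=B8: continuation. acc=(acc<<6)|0x38=0x3B8
Byte[5]=89: continuation. acc=(acc<<6)|0x09=0xEE09
Completed: cp=U+EE09 (starts at byte 3)
Byte[6]=D9: 2-byte lead, need 1 cont bytes. acc=0x19
Byte[7]=82: continuation. acc=(acc<<6)|0x02=0x642
Completed: cp=U+0642 (starts at byte 6)
Byte[8]=EC: 3-byte lead, need 2 cont bytes. acc=0xC
Byte[9]=A0: continuation. acc=(acc<<6)|0x20=0x320
Byte[10]: stream ended, expected continuation. INVALID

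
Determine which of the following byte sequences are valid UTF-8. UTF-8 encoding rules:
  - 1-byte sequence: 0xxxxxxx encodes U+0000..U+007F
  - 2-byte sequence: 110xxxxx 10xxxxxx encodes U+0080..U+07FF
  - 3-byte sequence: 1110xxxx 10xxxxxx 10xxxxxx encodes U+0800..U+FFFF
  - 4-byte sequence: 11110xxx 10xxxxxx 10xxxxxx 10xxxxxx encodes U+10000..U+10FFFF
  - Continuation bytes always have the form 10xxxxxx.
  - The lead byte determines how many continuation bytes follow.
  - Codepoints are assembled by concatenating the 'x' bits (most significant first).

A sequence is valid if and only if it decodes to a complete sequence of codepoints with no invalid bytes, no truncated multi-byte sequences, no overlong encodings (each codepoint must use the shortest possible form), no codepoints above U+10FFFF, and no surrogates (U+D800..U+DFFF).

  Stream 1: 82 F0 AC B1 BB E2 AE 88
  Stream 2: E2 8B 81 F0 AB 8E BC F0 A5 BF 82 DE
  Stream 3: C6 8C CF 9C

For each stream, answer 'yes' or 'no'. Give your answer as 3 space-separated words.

Stream 1: error at byte offset 0. INVALID
Stream 2: error at byte offset 12. INVALID
Stream 3: decodes cleanly. VALID

Answer: no no yes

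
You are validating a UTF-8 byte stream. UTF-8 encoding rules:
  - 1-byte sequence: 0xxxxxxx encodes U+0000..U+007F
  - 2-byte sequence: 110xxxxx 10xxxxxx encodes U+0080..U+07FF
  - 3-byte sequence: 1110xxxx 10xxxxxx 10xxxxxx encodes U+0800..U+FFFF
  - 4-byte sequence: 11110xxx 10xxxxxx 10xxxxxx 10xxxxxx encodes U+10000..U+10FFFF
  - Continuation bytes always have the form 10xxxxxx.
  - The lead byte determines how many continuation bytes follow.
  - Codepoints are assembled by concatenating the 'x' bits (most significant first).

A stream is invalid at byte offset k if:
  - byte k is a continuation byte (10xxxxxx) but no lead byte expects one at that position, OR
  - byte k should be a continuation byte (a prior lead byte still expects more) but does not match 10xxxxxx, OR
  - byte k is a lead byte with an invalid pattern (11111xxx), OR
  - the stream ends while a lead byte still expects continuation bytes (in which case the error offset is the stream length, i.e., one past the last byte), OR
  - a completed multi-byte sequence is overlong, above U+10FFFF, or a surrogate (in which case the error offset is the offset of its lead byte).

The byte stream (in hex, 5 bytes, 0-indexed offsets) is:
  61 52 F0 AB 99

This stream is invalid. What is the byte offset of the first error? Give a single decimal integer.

Byte[0]=61: 1-byte ASCII. cp=U+0061
Byte[1]=52: 1-byte ASCII. cp=U+0052
Byte[2]=F0: 4-byte lead, need 3 cont bytes. acc=0x0
Byte[3]=AB: continuation. acc=(acc<<6)|0x2B=0x2B
Byte[4]=99: continuation. acc=(acc<<6)|0x19=0xAD9
Byte[5]: stream ended, expected continuation. INVALID

Answer: 5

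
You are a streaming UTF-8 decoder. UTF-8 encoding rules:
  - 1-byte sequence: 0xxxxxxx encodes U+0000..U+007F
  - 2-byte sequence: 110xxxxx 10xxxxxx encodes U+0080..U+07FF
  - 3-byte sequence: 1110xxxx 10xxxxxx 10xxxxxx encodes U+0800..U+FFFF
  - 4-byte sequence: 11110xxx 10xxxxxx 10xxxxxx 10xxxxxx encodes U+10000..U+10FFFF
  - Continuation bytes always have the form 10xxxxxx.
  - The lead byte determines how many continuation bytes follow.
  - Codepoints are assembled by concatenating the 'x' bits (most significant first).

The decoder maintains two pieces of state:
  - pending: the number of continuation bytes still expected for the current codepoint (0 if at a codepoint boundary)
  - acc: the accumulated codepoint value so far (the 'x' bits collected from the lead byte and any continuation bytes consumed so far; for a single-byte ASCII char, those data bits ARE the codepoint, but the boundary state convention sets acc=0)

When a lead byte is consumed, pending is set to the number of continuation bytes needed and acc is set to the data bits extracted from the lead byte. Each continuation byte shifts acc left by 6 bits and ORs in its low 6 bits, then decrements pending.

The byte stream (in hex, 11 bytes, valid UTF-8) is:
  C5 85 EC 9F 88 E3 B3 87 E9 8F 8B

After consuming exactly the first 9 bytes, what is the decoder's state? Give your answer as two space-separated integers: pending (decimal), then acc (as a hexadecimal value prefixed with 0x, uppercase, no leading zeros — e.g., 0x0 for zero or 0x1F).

Byte[0]=C5: 2-byte lead. pending=1, acc=0x5
Byte[1]=85: continuation. acc=(acc<<6)|0x05=0x145, pending=0
Byte[2]=EC: 3-byte lead. pending=2, acc=0xC
Byte[3]=9F: continuation. acc=(acc<<6)|0x1F=0x31F, pending=1
Byte[4]=88: continuation. acc=(acc<<6)|0x08=0xC7C8, pending=0
Byte[5]=E3: 3-byte lead. pending=2, acc=0x3
Byte[6]=B3: continuation. acc=(acc<<6)|0x33=0xF3, pending=1
Byte[7]=87: continuation. acc=(acc<<6)|0x07=0x3CC7, pending=0
Byte[8]=E9: 3-byte lead. pending=2, acc=0x9

Answer: 2 0x9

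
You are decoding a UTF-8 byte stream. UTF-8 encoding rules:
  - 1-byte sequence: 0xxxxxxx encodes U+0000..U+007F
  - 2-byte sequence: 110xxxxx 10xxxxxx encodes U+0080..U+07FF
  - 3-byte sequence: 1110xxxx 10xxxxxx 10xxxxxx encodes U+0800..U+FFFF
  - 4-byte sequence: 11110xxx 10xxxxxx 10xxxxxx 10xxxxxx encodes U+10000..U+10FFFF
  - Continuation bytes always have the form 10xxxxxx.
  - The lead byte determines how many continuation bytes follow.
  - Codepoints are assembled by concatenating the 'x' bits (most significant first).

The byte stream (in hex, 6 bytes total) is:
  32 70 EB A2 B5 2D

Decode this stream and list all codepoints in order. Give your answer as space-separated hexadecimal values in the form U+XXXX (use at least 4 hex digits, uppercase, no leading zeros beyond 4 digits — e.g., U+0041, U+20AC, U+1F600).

Answer: U+0032 U+0070 U+B8B5 U+002D

Derivation:
Byte[0]=32: 1-byte ASCII. cp=U+0032
Byte[1]=70: 1-byte ASCII. cp=U+0070
Byte[2]=EB: 3-byte lead, need 2 cont bytes. acc=0xB
Byte[3]=A2: continuation. acc=(acc<<6)|0x22=0x2E2
Byte[4]=B5: continuation. acc=(acc<<6)|0x35=0xB8B5
Completed: cp=U+B8B5 (starts at byte 2)
Byte[5]=2D: 1-byte ASCII. cp=U+002D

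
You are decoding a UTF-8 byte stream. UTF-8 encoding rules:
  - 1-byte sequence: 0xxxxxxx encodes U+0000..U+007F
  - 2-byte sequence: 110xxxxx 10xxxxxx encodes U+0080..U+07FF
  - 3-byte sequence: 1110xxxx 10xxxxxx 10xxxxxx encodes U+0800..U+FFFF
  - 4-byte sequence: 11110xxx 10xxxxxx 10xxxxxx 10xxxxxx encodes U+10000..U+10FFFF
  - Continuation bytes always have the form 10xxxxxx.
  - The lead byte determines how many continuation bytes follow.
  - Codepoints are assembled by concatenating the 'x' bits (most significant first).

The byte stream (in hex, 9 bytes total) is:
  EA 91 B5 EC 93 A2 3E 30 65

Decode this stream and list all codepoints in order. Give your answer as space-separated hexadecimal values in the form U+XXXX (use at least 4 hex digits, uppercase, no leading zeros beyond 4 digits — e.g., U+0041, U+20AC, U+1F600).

Answer: U+A475 U+C4E2 U+003E U+0030 U+0065

Derivation:
Byte[0]=EA: 3-byte lead, need 2 cont bytes. acc=0xA
Byte[1]=91: continuation. acc=(acc<<6)|0x11=0x291
Byte[2]=B5: continuation. acc=(acc<<6)|0x35=0xA475
Completed: cp=U+A475 (starts at byte 0)
Byte[3]=EC: 3-byte lead, need 2 cont bytes. acc=0xC
Byte[4]=93: continuation. acc=(acc<<6)|0x13=0x313
Byte[5]=A2: continuation. acc=(acc<<6)|0x22=0xC4E2
Completed: cp=U+C4E2 (starts at byte 3)
Byte[6]=3E: 1-byte ASCII. cp=U+003E
Byte[7]=30: 1-byte ASCII. cp=U+0030
Byte[8]=65: 1-byte ASCII. cp=U+0065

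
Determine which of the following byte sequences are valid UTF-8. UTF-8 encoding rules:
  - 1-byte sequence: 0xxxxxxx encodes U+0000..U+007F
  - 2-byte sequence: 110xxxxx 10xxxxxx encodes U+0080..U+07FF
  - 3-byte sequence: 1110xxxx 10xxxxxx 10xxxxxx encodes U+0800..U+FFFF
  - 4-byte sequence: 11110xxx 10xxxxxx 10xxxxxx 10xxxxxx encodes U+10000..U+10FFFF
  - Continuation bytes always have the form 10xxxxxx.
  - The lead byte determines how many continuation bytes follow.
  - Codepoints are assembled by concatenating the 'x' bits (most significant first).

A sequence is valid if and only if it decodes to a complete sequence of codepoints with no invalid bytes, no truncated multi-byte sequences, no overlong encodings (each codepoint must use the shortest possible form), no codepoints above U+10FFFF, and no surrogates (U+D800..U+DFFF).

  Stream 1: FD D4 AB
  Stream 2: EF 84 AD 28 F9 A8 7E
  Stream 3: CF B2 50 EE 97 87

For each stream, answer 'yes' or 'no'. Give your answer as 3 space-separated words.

Stream 1: error at byte offset 0. INVALID
Stream 2: error at byte offset 4. INVALID
Stream 3: decodes cleanly. VALID

Answer: no no yes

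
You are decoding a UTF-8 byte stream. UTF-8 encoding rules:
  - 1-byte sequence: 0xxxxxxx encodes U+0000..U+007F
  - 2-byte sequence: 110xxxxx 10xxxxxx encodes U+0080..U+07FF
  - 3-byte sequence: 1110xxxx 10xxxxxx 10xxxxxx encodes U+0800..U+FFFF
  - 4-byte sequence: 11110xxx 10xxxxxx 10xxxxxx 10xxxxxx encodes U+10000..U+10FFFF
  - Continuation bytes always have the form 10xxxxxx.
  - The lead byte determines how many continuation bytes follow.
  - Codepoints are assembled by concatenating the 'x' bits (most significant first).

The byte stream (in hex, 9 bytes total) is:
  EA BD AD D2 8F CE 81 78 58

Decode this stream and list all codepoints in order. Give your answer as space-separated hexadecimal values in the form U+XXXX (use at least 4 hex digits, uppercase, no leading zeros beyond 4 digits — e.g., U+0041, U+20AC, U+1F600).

Byte[0]=EA: 3-byte lead, need 2 cont bytes. acc=0xA
Byte[1]=BD: continuation. acc=(acc<<6)|0x3D=0x2BD
Byte[2]=AD: continuation. acc=(acc<<6)|0x2D=0xAF6D
Completed: cp=U+AF6D (starts at byte 0)
Byte[3]=D2: 2-byte lead, need 1 cont bytes. acc=0x12
Byte[4]=8F: continuation. acc=(acc<<6)|0x0F=0x48F
Completed: cp=U+048F (starts at byte 3)
Byte[5]=CE: 2-byte lead, need 1 cont bytes. acc=0xE
Byte[6]=81: continuation. acc=(acc<<6)|0x01=0x381
Completed: cp=U+0381 (starts at byte 5)
Byte[7]=78: 1-byte ASCII. cp=U+0078
Byte[8]=58: 1-byte ASCII. cp=U+0058

Answer: U+AF6D U+048F U+0381 U+0078 U+0058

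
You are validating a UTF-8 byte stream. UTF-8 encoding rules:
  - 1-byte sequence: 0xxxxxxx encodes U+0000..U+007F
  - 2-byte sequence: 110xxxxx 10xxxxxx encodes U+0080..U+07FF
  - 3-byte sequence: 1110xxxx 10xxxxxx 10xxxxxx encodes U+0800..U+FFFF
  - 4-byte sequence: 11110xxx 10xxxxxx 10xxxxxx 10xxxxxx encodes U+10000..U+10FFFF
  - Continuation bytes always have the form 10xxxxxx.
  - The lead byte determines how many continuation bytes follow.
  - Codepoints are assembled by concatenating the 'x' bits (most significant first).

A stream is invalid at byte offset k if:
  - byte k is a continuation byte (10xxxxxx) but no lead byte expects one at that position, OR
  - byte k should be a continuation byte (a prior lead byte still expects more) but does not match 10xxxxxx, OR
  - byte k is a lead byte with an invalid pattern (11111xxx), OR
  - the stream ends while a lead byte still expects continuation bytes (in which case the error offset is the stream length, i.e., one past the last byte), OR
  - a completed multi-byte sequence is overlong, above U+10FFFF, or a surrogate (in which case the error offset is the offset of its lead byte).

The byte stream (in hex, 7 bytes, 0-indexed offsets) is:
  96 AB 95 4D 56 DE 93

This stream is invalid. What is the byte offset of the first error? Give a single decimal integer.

Answer: 0

Derivation:
Byte[0]=96: INVALID lead byte (not 0xxx/110x/1110/11110)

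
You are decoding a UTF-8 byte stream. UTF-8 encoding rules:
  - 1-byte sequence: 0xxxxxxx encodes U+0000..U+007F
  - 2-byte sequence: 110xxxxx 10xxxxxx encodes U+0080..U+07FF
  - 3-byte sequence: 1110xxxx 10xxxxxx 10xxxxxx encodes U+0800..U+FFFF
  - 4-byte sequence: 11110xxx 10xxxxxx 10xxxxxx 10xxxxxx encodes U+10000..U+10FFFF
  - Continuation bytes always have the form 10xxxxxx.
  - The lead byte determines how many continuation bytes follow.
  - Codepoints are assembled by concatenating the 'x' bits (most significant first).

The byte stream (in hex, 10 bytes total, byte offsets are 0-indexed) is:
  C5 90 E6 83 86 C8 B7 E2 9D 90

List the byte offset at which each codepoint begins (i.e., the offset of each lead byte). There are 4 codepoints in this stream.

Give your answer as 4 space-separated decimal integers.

Answer: 0 2 5 7

Derivation:
Byte[0]=C5: 2-byte lead, need 1 cont bytes. acc=0x5
Byte[1]=90: continuation. acc=(acc<<6)|0x10=0x150
Completed: cp=U+0150 (starts at byte 0)
Byte[2]=E6: 3-byte lead, need 2 cont bytes. acc=0x6
Byte[3]=83: continuation. acc=(acc<<6)|0x03=0x183
Byte[4]=86: continuation. acc=(acc<<6)|0x06=0x60C6
Completed: cp=U+60C6 (starts at byte 2)
Byte[5]=C8: 2-byte lead, need 1 cont bytes. acc=0x8
Byte[6]=B7: continuation. acc=(acc<<6)|0x37=0x237
Completed: cp=U+0237 (starts at byte 5)
Byte[7]=E2: 3-byte lead, need 2 cont bytes. acc=0x2
Byte[8]=9D: continuation. acc=(acc<<6)|0x1D=0x9D
Byte[9]=90: continuation. acc=(acc<<6)|0x10=0x2750
Completed: cp=U+2750 (starts at byte 7)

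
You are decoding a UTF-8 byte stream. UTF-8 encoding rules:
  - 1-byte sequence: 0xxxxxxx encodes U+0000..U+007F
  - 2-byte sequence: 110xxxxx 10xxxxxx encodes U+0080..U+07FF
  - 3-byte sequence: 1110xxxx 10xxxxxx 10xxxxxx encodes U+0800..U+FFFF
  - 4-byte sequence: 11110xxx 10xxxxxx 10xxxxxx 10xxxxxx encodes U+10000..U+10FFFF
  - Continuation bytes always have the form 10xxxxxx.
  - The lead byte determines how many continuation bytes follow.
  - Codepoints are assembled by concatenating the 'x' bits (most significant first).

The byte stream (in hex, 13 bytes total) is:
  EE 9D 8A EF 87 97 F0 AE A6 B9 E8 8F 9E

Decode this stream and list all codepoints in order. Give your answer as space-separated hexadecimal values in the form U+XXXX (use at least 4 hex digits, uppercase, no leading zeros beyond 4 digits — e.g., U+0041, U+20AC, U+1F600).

Answer: U+E74A U+F1D7 U+2E9B9 U+83DE

Derivation:
Byte[0]=EE: 3-byte lead, need 2 cont bytes. acc=0xE
Byte[1]=9D: continuation. acc=(acc<<6)|0x1D=0x39D
Byte[2]=8A: continuation. acc=(acc<<6)|0x0A=0xE74A
Completed: cp=U+E74A (starts at byte 0)
Byte[3]=EF: 3-byte lead, need 2 cont bytes. acc=0xF
Byte[4]=87: continuation. acc=(acc<<6)|0x07=0x3C7
Byte[5]=97: continuation. acc=(acc<<6)|0x17=0xF1D7
Completed: cp=U+F1D7 (starts at byte 3)
Byte[6]=F0: 4-byte lead, need 3 cont bytes. acc=0x0
Byte[7]=AE: continuation. acc=(acc<<6)|0x2E=0x2E
Byte[8]=A6: continuation. acc=(acc<<6)|0x26=0xBA6
Byte[9]=B9: continuation. acc=(acc<<6)|0x39=0x2E9B9
Completed: cp=U+2E9B9 (starts at byte 6)
Byte[10]=E8: 3-byte lead, need 2 cont bytes. acc=0x8
Byte[11]=8F: continuation. acc=(acc<<6)|0x0F=0x20F
Byte[12]=9E: continuation. acc=(acc<<6)|0x1E=0x83DE
Completed: cp=U+83DE (starts at byte 10)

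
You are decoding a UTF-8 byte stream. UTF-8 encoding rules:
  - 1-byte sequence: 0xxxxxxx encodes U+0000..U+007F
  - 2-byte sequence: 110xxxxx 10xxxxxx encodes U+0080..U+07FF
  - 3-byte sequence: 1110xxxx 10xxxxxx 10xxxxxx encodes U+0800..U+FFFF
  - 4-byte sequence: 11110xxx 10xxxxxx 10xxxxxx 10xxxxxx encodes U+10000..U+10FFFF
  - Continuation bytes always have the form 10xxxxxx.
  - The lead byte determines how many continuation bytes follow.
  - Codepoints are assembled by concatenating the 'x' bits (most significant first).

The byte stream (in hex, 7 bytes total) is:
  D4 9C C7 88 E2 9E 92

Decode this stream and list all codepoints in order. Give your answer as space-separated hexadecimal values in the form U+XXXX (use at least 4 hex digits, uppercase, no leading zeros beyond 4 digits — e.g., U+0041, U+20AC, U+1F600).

Byte[0]=D4: 2-byte lead, need 1 cont bytes. acc=0x14
Byte[1]=9C: continuation. acc=(acc<<6)|0x1C=0x51C
Completed: cp=U+051C (starts at byte 0)
Byte[2]=C7: 2-byte lead, need 1 cont bytes. acc=0x7
Byte[3]=88: continuation. acc=(acc<<6)|0x08=0x1C8
Completed: cp=U+01C8 (starts at byte 2)
Byte[4]=E2: 3-byte lead, need 2 cont bytes. acc=0x2
Byte[5]=9E: continuation. acc=(acc<<6)|0x1E=0x9E
Byte[6]=92: continuation. acc=(acc<<6)|0x12=0x2792
Completed: cp=U+2792 (starts at byte 4)

Answer: U+051C U+01C8 U+2792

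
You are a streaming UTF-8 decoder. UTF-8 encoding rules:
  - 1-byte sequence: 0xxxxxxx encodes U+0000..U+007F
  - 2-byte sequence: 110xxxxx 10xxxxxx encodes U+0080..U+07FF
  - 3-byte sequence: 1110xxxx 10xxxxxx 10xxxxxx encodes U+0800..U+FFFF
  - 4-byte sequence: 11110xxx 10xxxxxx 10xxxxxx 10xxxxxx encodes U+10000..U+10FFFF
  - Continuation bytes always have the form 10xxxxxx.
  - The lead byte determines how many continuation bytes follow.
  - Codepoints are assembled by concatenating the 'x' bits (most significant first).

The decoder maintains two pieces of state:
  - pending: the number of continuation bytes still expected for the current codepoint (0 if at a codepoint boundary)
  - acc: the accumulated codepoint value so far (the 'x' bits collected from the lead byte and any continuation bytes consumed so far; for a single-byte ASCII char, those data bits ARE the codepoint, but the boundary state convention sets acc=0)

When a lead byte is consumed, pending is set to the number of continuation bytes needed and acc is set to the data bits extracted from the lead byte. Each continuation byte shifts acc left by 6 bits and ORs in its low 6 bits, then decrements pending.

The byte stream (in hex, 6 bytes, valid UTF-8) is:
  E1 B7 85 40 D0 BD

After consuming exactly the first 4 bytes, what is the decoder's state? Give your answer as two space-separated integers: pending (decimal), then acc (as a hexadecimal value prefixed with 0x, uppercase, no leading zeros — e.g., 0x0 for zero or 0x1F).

Byte[0]=E1: 3-byte lead. pending=2, acc=0x1
Byte[1]=B7: continuation. acc=(acc<<6)|0x37=0x77, pending=1
Byte[2]=85: continuation. acc=(acc<<6)|0x05=0x1DC5, pending=0
Byte[3]=40: 1-byte. pending=0, acc=0x0

Answer: 0 0x0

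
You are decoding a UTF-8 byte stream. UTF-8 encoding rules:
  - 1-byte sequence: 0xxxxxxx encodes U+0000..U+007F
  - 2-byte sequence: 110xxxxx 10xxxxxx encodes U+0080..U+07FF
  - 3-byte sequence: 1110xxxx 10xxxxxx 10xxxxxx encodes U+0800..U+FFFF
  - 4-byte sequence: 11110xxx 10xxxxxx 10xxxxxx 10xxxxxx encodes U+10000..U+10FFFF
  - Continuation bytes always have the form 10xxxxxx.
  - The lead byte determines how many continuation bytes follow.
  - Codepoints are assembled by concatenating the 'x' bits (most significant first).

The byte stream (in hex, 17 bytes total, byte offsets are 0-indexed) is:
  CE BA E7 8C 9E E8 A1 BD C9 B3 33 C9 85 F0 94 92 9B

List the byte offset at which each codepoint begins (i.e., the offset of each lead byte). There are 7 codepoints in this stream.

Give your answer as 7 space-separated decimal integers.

Answer: 0 2 5 8 10 11 13

Derivation:
Byte[0]=CE: 2-byte lead, need 1 cont bytes. acc=0xE
Byte[1]=BA: continuation. acc=(acc<<6)|0x3A=0x3BA
Completed: cp=U+03BA (starts at byte 0)
Byte[2]=E7: 3-byte lead, need 2 cont bytes. acc=0x7
Byte[3]=8C: continuation. acc=(acc<<6)|0x0C=0x1CC
Byte[4]=9E: continuation. acc=(acc<<6)|0x1E=0x731E
Completed: cp=U+731E (starts at byte 2)
Byte[5]=E8: 3-byte lead, need 2 cont bytes. acc=0x8
Byte[6]=A1: continuation. acc=(acc<<6)|0x21=0x221
Byte[7]=BD: continuation. acc=(acc<<6)|0x3D=0x887D
Completed: cp=U+887D (starts at byte 5)
Byte[8]=C9: 2-byte lead, need 1 cont bytes. acc=0x9
Byte[9]=B3: continuation. acc=(acc<<6)|0x33=0x273
Completed: cp=U+0273 (starts at byte 8)
Byte[10]=33: 1-byte ASCII. cp=U+0033
Byte[11]=C9: 2-byte lead, need 1 cont bytes. acc=0x9
Byte[12]=85: continuation. acc=(acc<<6)|0x05=0x245
Completed: cp=U+0245 (starts at byte 11)
Byte[13]=F0: 4-byte lead, need 3 cont bytes. acc=0x0
Byte[14]=94: continuation. acc=(acc<<6)|0x14=0x14
Byte[15]=92: continuation. acc=(acc<<6)|0x12=0x512
Byte[16]=9B: continuation. acc=(acc<<6)|0x1B=0x1449B
Completed: cp=U+1449B (starts at byte 13)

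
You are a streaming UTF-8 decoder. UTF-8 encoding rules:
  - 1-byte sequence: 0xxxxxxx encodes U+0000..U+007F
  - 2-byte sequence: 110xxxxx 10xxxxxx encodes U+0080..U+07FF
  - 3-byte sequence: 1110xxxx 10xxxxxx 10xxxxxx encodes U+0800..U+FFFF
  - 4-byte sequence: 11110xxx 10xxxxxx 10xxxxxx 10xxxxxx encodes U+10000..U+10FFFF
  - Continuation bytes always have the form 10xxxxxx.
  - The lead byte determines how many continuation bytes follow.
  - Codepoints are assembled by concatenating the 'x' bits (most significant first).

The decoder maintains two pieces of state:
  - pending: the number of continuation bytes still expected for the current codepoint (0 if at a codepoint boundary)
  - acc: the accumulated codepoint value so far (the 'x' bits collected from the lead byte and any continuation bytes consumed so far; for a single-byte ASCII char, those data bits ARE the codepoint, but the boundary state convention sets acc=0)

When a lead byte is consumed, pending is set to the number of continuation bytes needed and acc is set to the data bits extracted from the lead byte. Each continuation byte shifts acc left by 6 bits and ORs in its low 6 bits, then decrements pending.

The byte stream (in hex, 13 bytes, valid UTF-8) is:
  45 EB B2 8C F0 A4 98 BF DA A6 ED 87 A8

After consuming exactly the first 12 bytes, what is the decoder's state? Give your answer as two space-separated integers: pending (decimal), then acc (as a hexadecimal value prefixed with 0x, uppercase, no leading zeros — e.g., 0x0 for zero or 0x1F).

Byte[0]=45: 1-byte. pending=0, acc=0x0
Byte[1]=EB: 3-byte lead. pending=2, acc=0xB
Byte[2]=B2: continuation. acc=(acc<<6)|0x32=0x2F2, pending=1
Byte[3]=8C: continuation. acc=(acc<<6)|0x0C=0xBC8C, pending=0
Byte[4]=F0: 4-byte lead. pending=3, acc=0x0
Byte[5]=A4: continuation. acc=(acc<<6)|0x24=0x24, pending=2
Byte[6]=98: continuation. acc=(acc<<6)|0x18=0x918, pending=1
Byte[7]=BF: continuation. acc=(acc<<6)|0x3F=0x2463F, pending=0
Byte[8]=DA: 2-byte lead. pending=1, acc=0x1A
Byte[9]=A6: continuation. acc=(acc<<6)|0x26=0x6A6, pending=0
Byte[10]=ED: 3-byte lead. pending=2, acc=0xD
Byte[11]=87: continuation. acc=(acc<<6)|0x07=0x347, pending=1

Answer: 1 0x347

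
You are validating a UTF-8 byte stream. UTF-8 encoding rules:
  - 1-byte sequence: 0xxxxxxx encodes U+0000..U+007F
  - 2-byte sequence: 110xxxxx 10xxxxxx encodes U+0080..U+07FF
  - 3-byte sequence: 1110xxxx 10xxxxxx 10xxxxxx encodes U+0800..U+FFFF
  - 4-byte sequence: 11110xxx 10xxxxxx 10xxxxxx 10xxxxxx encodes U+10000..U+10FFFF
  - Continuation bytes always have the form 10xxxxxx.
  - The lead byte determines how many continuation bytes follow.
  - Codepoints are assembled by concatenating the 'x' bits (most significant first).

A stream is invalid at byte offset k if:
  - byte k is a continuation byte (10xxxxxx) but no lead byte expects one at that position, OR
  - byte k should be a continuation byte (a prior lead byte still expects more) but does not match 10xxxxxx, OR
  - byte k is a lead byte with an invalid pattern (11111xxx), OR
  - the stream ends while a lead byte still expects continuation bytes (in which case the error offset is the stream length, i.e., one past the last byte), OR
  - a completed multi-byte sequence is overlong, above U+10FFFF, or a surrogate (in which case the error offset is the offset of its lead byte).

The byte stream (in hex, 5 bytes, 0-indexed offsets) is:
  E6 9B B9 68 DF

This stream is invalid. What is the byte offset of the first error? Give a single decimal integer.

Answer: 5

Derivation:
Byte[0]=E6: 3-byte lead, need 2 cont bytes. acc=0x6
Byte[1]=9B: continuation. acc=(acc<<6)|0x1B=0x19B
Byte[2]=B9: continuation. acc=(acc<<6)|0x39=0x66F9
Completed: cp=U+66F9 (starts at byte 0)
Byte[3]=68: 1-byte ASCII. cp=U+0068
Byte[4]=DF: 2-byte lead, need 1 cont bytes. acc=0x1F
Byte[5]: stream ended, expected continuation. INVALID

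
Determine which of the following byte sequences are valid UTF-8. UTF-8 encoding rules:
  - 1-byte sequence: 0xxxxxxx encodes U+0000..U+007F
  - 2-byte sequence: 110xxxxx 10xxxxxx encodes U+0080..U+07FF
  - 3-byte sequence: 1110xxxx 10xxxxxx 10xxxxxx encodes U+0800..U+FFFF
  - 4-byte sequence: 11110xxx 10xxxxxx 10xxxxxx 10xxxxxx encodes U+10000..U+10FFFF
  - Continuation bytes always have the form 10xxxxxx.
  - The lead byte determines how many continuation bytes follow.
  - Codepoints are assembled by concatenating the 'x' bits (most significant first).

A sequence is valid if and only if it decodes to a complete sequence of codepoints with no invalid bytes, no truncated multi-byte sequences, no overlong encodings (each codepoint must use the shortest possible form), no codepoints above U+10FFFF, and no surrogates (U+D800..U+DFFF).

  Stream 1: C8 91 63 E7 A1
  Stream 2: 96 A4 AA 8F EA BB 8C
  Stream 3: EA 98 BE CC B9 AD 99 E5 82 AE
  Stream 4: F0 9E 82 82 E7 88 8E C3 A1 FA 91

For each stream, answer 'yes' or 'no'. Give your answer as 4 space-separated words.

Answer: no no no no

Derivation:
Stream 1: error at byte offset 5. INVALID
Stream 2: error at byte offset 0. INVALID
Stream 3: error at byte offset 5. INVALID
Stream 4: error at byte offset 9. INVALID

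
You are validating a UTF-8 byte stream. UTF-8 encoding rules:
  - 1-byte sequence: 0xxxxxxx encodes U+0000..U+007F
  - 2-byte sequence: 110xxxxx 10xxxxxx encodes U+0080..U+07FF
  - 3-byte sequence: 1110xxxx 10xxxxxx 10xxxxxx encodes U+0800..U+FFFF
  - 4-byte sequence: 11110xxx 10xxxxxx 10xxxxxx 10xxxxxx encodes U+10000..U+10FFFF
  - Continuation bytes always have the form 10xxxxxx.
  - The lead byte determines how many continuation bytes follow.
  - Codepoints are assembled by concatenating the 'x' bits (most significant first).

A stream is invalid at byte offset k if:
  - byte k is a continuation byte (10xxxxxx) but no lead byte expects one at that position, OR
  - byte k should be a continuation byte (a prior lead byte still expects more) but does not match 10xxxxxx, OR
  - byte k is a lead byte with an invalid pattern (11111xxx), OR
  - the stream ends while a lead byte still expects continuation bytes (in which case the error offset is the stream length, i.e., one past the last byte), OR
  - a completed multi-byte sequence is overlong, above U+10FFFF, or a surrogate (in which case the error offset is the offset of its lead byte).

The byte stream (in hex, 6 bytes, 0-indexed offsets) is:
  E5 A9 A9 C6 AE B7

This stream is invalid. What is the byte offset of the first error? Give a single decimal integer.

Answer: 5

Derivation:
Byte[0]=E5: 3-byte lead, need 2 cont bytes. acc=0x5
Byte[1]=A9: continuation. acc=(acc<<6)|0x29=0x169
Byte[2]=A9: continuation. acc=(acc<<6)|0x29=0x5A69
Completed: cp=U+5A69 (starts at byte 0)
Byte[3]=C6: 2-byte lead, need 1 cont bytes. acc=0x6
Byte[4]=AE: continuation. acc=(acc<<6)|0x2E=0x1AE
Completed: cp=U+01AE (starts at byte 3)
Byte[5]=B7: INVALID lead byte (not 0xxx/110x/1110/11110)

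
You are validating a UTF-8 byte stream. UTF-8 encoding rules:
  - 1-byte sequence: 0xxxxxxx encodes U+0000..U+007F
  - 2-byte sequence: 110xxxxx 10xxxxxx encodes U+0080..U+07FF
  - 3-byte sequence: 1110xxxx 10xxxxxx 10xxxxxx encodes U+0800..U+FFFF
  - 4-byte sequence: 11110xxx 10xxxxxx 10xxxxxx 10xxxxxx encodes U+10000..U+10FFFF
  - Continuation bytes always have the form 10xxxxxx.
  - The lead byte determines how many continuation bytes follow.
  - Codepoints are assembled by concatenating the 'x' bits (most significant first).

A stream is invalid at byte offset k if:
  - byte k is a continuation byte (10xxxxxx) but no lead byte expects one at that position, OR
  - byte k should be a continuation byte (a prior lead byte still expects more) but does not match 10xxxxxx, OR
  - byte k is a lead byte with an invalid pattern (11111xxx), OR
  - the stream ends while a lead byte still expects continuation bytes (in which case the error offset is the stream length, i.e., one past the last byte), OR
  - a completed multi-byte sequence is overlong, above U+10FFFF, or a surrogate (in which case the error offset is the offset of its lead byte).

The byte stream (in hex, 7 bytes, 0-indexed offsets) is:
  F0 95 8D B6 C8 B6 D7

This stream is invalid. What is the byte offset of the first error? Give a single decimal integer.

Byte[0]=F0: 4-byte lead, need 3 cont bytes. acc=0x0
Byte[1]=95: continuation. acc=(acc<<6)|0x15=0x15
Byte[2]=8D: continuation. acc=(acc<<6)|0x0D=0x54D
Byte[3]=B6: continuation. acc=(acc<<6)|0x36=0x15376
Completed: cp=U+15376 (starts at byte 0)
Byte[4]=C8: 2-byte lead, need 1 cont bytes. acc=0x8
Byte[5]=B6: continuation. acc=(acc<<6)|0x36=0x236
Completed: cp=U+0236 (starts at byte 4)
Byte[6]=D7: 2-byte lead, need 1 cont bytes. acc=0x17
Byte[7]: stream ended, expected continuation. INVALID

Answer: 7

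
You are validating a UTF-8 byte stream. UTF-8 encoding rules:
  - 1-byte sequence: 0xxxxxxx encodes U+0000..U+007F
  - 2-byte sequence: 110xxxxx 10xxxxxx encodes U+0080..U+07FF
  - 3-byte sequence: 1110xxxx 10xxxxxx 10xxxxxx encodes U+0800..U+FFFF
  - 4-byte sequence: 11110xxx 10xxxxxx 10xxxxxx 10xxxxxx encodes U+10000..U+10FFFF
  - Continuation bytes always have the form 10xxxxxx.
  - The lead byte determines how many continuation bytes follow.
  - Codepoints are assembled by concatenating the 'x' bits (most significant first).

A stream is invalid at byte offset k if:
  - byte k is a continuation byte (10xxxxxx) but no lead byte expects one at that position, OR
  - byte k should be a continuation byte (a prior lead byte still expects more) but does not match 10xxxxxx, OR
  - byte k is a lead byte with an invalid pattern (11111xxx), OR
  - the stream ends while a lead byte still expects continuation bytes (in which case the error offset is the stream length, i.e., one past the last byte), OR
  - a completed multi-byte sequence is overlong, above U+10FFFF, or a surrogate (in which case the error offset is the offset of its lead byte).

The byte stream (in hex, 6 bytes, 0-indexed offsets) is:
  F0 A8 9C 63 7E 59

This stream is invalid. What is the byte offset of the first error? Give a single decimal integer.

Byte[0]=F0: 4-byte lead, need 3 cont bytes. acc=0x0
Byte[1]=A8: continuation. acc=(acc<<6)|0x28=0x28
Byte[2]=9C: continuation. acc=(acc<<6)|0x1C=0xA1C
Byte[3]=63: expected 10xxxxxx continuation. INVALID

Answer: 3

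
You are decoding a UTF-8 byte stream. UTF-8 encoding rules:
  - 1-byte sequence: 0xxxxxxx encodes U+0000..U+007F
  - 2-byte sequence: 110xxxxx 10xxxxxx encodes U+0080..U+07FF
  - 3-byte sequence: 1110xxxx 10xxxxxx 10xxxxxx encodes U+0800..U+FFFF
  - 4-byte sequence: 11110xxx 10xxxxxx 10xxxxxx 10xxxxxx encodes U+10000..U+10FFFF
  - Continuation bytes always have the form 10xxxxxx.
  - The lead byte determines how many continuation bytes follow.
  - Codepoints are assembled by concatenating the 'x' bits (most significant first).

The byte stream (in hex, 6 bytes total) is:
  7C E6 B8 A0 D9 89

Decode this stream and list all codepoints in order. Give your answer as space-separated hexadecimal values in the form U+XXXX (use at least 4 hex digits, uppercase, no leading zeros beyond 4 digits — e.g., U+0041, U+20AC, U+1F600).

Byte[0]=7C: 1-byte ASCII. cp=U+007C
Byte[1]=E6: 3-byte lead, need 2 cont bytes. acc=0x6
Byte[2]=B8: continuation. acc=(acc<<6)|0x38=0x1B8
Byte[3]=A0: continuation. acc=(acc<<6)|0x20=0x6E20
Completed: cp=U+6E20 (starts at byte 1)
Byte[4]=D9: 2-byte lead, need 1 cont bytes. acc=0x19
Byte[5]=89: continuation. acc=(acc<<6)|0x09=0x649
Completed: cp=U+0649 (starts at byte 4)

Answer: U+007C U+6E20 U+0649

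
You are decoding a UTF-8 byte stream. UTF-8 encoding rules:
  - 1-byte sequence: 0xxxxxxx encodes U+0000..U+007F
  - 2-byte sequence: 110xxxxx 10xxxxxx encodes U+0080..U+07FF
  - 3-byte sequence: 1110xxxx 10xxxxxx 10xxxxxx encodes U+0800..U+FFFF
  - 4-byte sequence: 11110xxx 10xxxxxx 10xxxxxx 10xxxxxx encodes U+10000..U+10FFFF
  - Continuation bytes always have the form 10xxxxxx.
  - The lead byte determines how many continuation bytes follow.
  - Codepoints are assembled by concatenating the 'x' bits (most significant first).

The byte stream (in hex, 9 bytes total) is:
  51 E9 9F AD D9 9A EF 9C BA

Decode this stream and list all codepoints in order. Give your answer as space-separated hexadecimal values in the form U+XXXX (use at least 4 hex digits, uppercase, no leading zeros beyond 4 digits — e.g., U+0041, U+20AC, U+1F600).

Byte[0]=51: 1-byte ASCII. cp=U+0051
Byte[1]=E9: 3-byte lead, need 2 cont bytes. acc=0x9
Byte[2]=9F: continuation. acc=(acc<<6)|0x1F=0x25F
Byte[3]=AD: continuation. acc=(acc<<6)|0x2D=0x97ED
Completed: cp=U+97ED (starts at byte 1)
Byte[4]=D9: 2-byte lead, need 1 cont bytes. acc=0x19
Byte[5]=9A: continuation. acc=(acc<<6)|0x1A=0x65A
Completed: cp=U+065A (starts at byte 4)
Byte[6]=EF: 3-byte lead, need 2 cont bytes. acc=0xF
Byte[7]=9C: continuation. acc=(acc<<6)|0x1C=0x3DC
Byte[8]=BA: continuation. acc=(acc<<6)|0x3A=0xF73A
Completed: cp=U+F73A (starts at byte 6)

Answer: U+0051 U+97ED U+065A U+F73A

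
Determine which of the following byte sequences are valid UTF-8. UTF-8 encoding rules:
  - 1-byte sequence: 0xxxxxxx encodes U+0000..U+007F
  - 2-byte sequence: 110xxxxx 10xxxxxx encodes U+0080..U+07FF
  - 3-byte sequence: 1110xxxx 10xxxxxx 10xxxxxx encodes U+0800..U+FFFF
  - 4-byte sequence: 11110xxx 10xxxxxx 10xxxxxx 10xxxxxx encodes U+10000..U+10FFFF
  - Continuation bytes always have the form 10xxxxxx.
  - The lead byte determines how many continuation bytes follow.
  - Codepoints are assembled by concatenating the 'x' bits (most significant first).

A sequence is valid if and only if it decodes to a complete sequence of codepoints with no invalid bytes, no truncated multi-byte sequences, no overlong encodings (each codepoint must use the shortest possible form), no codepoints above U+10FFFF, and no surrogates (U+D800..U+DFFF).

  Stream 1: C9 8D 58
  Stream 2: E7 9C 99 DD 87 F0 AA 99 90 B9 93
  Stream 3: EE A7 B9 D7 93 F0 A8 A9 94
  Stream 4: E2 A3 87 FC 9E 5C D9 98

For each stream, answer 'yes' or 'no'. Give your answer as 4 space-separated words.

Answer: yes no yes no

Derivation:
Stream 1: decodes cleanly. VALID
Stream 2: error at byte offset 9. INVALID
Stream 3: decodes cleanly. VALID
Stream 4: error at byte offset 3. INVALID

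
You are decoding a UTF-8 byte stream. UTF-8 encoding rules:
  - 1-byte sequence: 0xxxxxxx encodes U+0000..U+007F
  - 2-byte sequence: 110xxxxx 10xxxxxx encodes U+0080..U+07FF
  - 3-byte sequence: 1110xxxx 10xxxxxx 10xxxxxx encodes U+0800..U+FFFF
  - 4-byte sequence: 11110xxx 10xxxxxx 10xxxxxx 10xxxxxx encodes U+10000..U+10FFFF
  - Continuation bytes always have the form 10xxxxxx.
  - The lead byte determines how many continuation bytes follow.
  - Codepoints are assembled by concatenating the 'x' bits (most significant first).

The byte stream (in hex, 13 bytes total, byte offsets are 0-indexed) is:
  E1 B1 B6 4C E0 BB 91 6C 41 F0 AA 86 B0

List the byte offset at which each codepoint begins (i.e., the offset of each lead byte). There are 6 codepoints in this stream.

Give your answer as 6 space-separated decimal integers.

Answer: 0 3 4 7 8 9

Derivation:
Byte[0]=E1: 3-byte lead, need 2 cont bytes. acc=0x1
Byte[1]=B1: continuation. acc=(acc<<6)|0x31=0x71
Byte[2]=B6: continuation. acc=(acc<<6)|0x36=0x1C76
Completed: cp=U+1C76 (starts at byte 0)
Byte[3]=4C: 1-byte ASCII. cp=U+004C
Byte[4]=E0: 3-byte lead, need 2 cont bytes. acc=0x0
Byte[5]=BB: continuation. acc=(acc<<6)|0x3B=0x3B
Byte[6]=91: continuation. acc=(acc<<6)|0x11=0xED1
Completed: cp=U+0ED1 (starts at byte 4)
Byte[7]=6C: 1-byte ASCII. cp=U+006C
Byte[8]=41: 1-byte ASCII. cp=U+0041
Byte[9]=F0: 4-byte lead, need 3 cont bytes. acc=0x0
Byte[10]=AA: continuation. acc=(acc<<6)|0x2A=0x2A
Byte[11]=86: continuation. acc=(acc<<6)|0x06=0xA86
Byte[12]=B0: continuation. acc=(acc<<6)|0x30=0x2A1B0
Completed: cp=U+2A1B0 (starts at byte 9)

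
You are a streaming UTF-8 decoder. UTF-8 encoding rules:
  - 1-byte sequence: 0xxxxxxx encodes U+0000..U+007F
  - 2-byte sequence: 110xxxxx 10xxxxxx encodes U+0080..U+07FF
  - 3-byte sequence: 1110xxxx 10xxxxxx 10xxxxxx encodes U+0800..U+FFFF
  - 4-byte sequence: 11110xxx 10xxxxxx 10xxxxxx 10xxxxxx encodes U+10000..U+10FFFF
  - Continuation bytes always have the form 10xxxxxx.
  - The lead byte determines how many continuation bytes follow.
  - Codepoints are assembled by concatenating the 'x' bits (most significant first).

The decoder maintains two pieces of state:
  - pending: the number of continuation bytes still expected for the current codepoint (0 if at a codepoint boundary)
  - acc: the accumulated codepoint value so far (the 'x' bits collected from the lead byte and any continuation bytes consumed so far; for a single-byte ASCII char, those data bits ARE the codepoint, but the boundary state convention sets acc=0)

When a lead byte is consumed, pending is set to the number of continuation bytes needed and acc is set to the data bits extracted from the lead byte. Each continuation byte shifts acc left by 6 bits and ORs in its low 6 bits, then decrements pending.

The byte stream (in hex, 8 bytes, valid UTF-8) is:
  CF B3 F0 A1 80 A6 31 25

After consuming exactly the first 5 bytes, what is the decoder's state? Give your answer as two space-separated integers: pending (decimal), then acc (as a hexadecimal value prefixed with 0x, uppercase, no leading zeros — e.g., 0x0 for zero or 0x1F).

Answer: 1 0x840

Derivation:
Byte[0]=CF: 2-byte lead. pending=1, acc=0xF
Byte[1]=B3: continuation. acc=(acc<<6)|0x33=0x3F3, pending=0
Byte[2]=F0: 4-byte lead. pending=3, acc=0x0
Byte[3]=A1: continuation. acc=(acc<<6)|0x21=0x21, pending=2
Byte[4]=80: continuation. acc=(acc<<6)|0x00=0x840, pending=1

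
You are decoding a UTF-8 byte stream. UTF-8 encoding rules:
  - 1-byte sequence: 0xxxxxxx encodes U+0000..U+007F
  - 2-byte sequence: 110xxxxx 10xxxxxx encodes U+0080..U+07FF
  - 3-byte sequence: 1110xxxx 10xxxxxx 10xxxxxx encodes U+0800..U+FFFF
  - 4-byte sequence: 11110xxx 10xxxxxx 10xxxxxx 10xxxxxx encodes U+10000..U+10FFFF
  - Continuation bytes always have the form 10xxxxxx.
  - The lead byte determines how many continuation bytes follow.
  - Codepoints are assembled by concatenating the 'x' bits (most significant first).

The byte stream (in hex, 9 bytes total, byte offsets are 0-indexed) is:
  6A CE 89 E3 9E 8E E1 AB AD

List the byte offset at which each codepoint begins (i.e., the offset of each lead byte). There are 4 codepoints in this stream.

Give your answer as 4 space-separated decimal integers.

Answer: 0 1 3 6

Derivation:
Byte[0]=6A: 1-byte ASCII. cp=U+006A
Byte[1]=CE: 2-byte lead, need 1 cont bytes. acc=0xE
Byte[2]=89: continuation. acc=(acc<<6)|0x09=0x389
Completed: cp=U+0389 (starts at byte 1)
Byte[3]=E3: 3-byte lead, need 2 cont bytes. acc=0x3
Byte[4]=9E: continuation. acc=(acc<<6)|0x1E=0xDE
Byte[5]=8E: continuation. acc=(acc<<6)|0x0E=0x378E
Completed: cp=U+378E (starts at byte 3)
Byte[6]=E1: 3-byte lead, need 2 cont bytes. acc=0x1
Byte[7]=AB: continuation. acc=(acc<<6)|0x2B=0x6B
Byte[8]=AD: continuation. acc=(acc<<6)|0x2D=0x1AED
Completed: cp=U+1AED (starts at byte 6)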